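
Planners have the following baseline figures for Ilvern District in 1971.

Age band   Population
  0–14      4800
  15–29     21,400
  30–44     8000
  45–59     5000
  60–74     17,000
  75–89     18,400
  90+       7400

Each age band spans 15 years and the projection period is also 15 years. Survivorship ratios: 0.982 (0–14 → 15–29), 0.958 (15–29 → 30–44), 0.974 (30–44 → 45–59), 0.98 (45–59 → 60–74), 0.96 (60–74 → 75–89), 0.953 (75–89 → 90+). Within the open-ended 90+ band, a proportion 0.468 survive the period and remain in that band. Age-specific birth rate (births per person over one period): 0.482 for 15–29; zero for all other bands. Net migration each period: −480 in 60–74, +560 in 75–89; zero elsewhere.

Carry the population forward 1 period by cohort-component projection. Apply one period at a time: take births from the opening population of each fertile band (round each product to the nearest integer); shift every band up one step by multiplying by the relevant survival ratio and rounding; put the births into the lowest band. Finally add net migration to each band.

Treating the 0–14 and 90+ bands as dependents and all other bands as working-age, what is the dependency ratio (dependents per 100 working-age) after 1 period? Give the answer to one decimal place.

57.7

— Period 1 —
Births: 21400 × 0.482 = 10315
15–29: 4800 × 0.982 = 4714
30–44: 21400 × 0.958 = 20501
45–59: 8000 × 0.974 = 7792
60–74: 5000 × 0.98 = 4900
75–89: 17000 × 0.96 = 16320
90+: 18400 × 0.953 + 7400 × 0.468 = 17535 + 3463 = 20998
Net migration: 60–74 − 480 → 4420; 75–89 + 560 → 16880
Giving 10315 / 4714 / 20501 / 7792 / 4420 / 16880 / 20998.
Dependents (band 0–14 + band 90+) = 10315 + 20998 = 31313; working-age = 54307; ratio = 31313/54307 × 100 = 57.7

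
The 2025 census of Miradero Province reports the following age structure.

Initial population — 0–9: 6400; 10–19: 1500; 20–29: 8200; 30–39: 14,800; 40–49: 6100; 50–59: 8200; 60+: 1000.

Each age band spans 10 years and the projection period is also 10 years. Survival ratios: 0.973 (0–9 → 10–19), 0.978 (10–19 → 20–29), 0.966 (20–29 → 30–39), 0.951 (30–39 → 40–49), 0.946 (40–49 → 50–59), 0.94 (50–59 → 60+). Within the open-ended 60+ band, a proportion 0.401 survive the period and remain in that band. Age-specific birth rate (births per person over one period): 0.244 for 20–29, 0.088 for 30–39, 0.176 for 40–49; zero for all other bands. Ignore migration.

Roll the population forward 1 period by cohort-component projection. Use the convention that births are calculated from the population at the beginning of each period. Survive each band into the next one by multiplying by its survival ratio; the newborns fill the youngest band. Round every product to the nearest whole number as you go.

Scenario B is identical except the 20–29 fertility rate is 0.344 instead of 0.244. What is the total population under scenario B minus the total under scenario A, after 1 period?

[period 1]
Births: 8200 × 0.244 = 2001 ; 14800 × 0.088 = 1302 ; 6100 × 0.176 = 1074 ⇒ total 4377
10–19: 6400 × 0.973 = 6227
20–29: 1500 × 0.978 = 1467
30–39: 8200 × 0.966 = 7921
40–49: 14800 × 0.951 = 14075
50–59: 6100 × 0.946 = 5771
60+: 8200 × 0.94 + 1000 × 0.401 = 7708 + 401 = 8109
Giving 4377 / 6227 / 1467 / 7921 / 14075 / 5771 / 8109.
Scenario A total after 1 period: 47947
Scenario B projection —
[period 1]
Births: 8200 × 0.344 = 2821 ; 14800 × 0.088 = 1302 ; 6100 × 0.176 = 1074 ⇒ total 5197
10–19: 6400 × 0.973 = 6227
20–29: 1500 × 0.978 = 1467
30–39: 8200 × 0.966 = 7921
40–49: 14800 × 0.951 = 14075
50–59: 6100 × 0.946 = 5771
60+: 8200 × 0.94 + 1000 × 0.401 = 7708 + 401 = 8109
Giving 5197 / 6227 / 1467 / 7921 / 14075 / 5771 / 8109.
Scenario B total after 1 period: 48767
Difference B − A = 48767 − 47947 = 820

820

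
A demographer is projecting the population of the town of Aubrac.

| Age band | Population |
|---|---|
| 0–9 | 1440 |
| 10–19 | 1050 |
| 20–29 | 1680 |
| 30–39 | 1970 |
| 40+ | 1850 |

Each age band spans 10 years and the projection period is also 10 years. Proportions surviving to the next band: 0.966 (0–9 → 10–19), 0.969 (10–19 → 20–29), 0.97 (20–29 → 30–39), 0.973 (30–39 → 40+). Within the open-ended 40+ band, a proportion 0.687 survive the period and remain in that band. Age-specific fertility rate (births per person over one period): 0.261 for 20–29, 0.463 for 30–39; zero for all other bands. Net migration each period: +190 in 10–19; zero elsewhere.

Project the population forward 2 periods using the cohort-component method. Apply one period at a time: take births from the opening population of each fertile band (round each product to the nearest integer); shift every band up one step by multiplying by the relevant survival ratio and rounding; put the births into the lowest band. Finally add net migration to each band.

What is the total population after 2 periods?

Let band 1 be 0–9 through band 5 = 40+.
Period 1.
Births: 1680 × 0.261 = 438 ; 1970 × 0.463 = 912 → total 1350
Band 2: 1440 × 0.966 = 1391
Band 3: 1050 × 0.969 = 1017
Band 4: 1680 × 0.97 = 1630
Band 5: 1970 × 0.973 + 1850 × 0.687 = 1917 + 1271 = 3188
Net migration: Band 2 + 190 → 1581
Population now: 0–9=1350, 10–19=1581, 20–29=1017, 30–39=1630, 40+=3188
Period 2.
Births: 1017 × 0.261 = 265 ; 1630 × 0.463 = 755 → total 1020
Band 2: 1350 × 0.966 = 1304
Band 3: 1581 × 0.969 = 1532
Band 4: 1017 × 0.97 = 986
Band 5: 1630 × 0.973 + 3188 × 0.687 = 1586 + 2190 = 3776
Net migration: Band 2 + 190 → 1494
Population now: 0–9=1020, 10–19=1494, 20–29=1532, 30–39=986, 40+=3776
Total after period 2: 1020 + 1494 + 1532 + 986 + 3776 = 8808

8808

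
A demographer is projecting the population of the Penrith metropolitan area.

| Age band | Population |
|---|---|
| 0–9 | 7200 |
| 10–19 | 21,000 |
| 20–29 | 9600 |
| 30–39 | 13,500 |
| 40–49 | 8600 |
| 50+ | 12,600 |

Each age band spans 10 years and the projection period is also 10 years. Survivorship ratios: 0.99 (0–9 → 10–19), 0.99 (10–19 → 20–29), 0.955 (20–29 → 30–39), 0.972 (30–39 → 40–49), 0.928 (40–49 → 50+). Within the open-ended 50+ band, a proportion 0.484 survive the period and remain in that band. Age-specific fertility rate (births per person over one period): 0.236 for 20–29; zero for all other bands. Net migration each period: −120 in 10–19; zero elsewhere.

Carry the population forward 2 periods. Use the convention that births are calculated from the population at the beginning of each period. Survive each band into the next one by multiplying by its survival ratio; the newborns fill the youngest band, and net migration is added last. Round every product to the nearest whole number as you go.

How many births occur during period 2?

4906

— Period 1 —
Births: 9600 × 0.236 = 2266
10–19: 7200 × 0.99 = 7128
20–29: 21000 × 0.99 = 20790
30–39: 9600 × 0.955 = 9168
40–49: 13500 × 0.972 = 13122
50+: 8600 × 0.928 + 12600 × 0.484 = 7981 + 6098 = 14079
Net migration: 10–19 − 120 → 7008
Population now: 0–9=2266, 10–19=7008, 20–29=20790, 30–39=9168, 40–49=13122, 50+=14079
— Period 2 —
Births: 20790 × 0.236 = 4906
10–19: 2266 × 0.99 = 2243
20–29: 7008 × 0.99 = 6938
30–39: 20790 × 0.955 = 19854
40–49: 9168 × 0.972 = 8911
50+: 13122 × 0.928 + 14079 × 0.484 = 12177 + 6814 = 18991
Net migration: 10–19 − 120 → 2123
Population now: 0–9=4906, 10–19=2123, 20–29=6938, 30–39=19854, 40–49=8911, 50+=18991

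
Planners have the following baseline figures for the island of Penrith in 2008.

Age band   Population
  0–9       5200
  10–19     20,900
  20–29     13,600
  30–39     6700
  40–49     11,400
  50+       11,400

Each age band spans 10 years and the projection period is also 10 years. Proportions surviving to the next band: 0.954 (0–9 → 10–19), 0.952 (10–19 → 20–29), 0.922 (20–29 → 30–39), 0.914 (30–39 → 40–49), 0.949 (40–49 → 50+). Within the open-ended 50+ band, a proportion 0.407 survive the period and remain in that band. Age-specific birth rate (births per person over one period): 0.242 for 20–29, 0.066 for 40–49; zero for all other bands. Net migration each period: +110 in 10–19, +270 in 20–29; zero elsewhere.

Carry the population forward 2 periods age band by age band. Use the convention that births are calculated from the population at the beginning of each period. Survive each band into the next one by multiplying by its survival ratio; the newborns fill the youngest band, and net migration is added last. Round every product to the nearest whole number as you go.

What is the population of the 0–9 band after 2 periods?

Call the groups 1 to 6, youngest first.
[period 1]
Births: 13600 × 0.242 = 3291 ; 11400 × 0.066 = 752 — total 4043
Group 2: 5200 × 0.954 = 4961
Group 3: 20900 × 0.952 = 19897
Group 4: 13600 × 0.922 = 12539
Group 5: 6700 × 0.914 = 6124
Group 6: 11400 × 0.949 + 11400 × 0.407 = 10819 + 4640 = 15459
Net migration: Group 2 + 110 → 5071; Group 3 + 270 → 20167
Giving 4043 / 5071 / 20167 / 12539 / 6124 / 15459.
[period 2]
Births: 20167 × 0.242 = 4880 ; 6124 × 0.066 = 404 — total 5284
Group 2: 4043 × 0.954 = 3857
Group 3: 5071 × 0.952 = 4828
Group 4: 20167 × 0.922 = 18594
Group 5: 12539 × 0.914 = 11461
Group 6: 6124 × 0.949 + 15459 × 0.407 = 5812 + 6292 = 12104
Net migration: Group 2 + 110 → 3967; Group 3 + 270 → 5098
Giving 5284 / 3967 / 5098 / 18594 / 11461 / 12104.

5284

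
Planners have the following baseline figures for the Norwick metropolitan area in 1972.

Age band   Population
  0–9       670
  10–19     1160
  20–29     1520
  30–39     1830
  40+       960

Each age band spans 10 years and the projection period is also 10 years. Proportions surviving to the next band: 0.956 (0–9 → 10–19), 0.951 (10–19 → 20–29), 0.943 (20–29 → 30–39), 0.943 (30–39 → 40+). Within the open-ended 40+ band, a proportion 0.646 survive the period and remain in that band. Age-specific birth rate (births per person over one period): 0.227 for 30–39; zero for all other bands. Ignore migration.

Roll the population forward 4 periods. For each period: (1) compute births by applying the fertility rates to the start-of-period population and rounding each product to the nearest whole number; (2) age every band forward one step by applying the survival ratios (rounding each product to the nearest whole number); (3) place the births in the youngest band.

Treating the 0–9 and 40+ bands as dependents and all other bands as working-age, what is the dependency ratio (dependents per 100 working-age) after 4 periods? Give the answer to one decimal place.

285.1

(Groups numbered youngest = 1 to oldest = 5.)
After projecting period 1:
Births: 1830 × 0.227 = 415
Group 2: 670 × 0.956 = 641
Group 3: 1160 × 0.951 = 1103
Group 4: 1520 × 0.943 = 1433
Group 5: 1830 × 0.943 + 960 × 0.646 = 1726 + 620 = 2346
Population now: 0–9=415, 10–19=641, 20–29=1103, 30–39=1433, 40+=2346
After projecting period 2:
Births: 1433 × 0.227 = 325
Group 2: 415 × 0.956 = 397
Group 3: 641 × 0.951 = 610
Group 4: 1103 × 0.943 = 1040
Group 5: 1433 × 0.943 + 2346 × 0.646 = 1351 + 1516 = 2867
Population now: 0–9=325, 10–19=397, 20–29=610, 30–39=1040, 40+=2867
After projecting period 3:
Births: 1040 × 0.227 = 236
Group 2: 325 × 0.956 = 311
Group 3: 397 × 0.951 = 378
Group 4: 610 × 0.943 = 575
Group 5: 1040 × 0.943 + 2867 × 0.646 = 981 + 1852 = 2833
Population now: 0–9=236, 10–19=311, 20–29=378, 30–39=575, 40+=2833
After projecting period 4:
Births: 575 × 0.227 = 131
Group 2: 236 × 0.956 = 226
Group 3: 311 × 0.951 = 296
Group 4: 378 × 0.943 = 356
Group 5: 575 × 0.943 + 2833 × 0.646 = 542 + 1830 = 2372
Population now: 0–9=131, 10–19=226, 20–29=296, 30–39=356, 40+=2372
Dependents (band 0–9 + band 40+) = 131 + 2372 = 2503; working-age = 878; ratio = 2503/878 × 100 = 285.1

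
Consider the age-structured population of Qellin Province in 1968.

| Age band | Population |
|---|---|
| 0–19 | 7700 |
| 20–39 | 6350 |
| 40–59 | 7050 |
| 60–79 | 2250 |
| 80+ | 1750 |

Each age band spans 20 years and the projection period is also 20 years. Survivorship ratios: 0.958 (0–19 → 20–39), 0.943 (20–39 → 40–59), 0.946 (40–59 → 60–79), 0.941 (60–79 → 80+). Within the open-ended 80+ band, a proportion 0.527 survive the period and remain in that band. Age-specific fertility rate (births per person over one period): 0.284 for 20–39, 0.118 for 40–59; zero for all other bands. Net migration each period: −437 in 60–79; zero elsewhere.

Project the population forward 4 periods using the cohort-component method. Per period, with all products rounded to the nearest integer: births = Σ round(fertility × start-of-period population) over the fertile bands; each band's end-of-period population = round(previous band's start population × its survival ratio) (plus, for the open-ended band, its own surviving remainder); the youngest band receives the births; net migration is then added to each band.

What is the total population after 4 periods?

After projecting period 1:
Births: 6350 × 0.284 = 1803  |  7050 × 0.118 = 832 → 2635
20–39: 7700 × 0.958 = 7377
40–59: 6350 × 0.943 = 5988
60–79: 7050 × 0.946 = 6669
80+: 2250 × 0.941 + 1750 × 0.527 = 2117 + 922 = 3039
Net migration: 60–79 − 437 → 6232
→ [2635, 7377, 5988, 6232, 3039]
After projecting period 2:
Births: 7377 × 0.284 = 2095  |  5988 × 0.118 = 707 → 2802
20–39: 2635 × 0.958 = 2524
40–59: 7377 × 0.943 = 6957
60–79: 5988 × 0.946 = 5665
80+: 6232 × 0.941 + 3039 × 0.527 = 5864 + 1602 = 7466
Net migration: 60–79 − 437 → 5228
→ [2802, 2524, 6957, 5228, 7466]
After projecting period 3:
Births: 2524 × 0.284 = 717  |  6957 × 0.118 = 821 → 1538
20–39: 2802 × 0.958 = 2684
40–59: 2524 × 0.943 = 2380
60–79: 6957 × 0.946 = 6581
80+: 5228 × 0.941 + 7466 × 0.527 = 4920 + 3935 = 8855
Net migration: 60–79 − 437 → 6144
→ [1538, 2684, 2380, 6144, 8855]
After projecting period 4:
Births: 2684 × 0.284 = 762  |  2380 × 0.118 = 281 → 1043
20–39: 1538 × 0.958 = 1473
40–59: 2684 × 0.943 = 2531
60–79: 2380 × 0.946 = 2251
80+: 6144 × 0.941 + 8855 × 0.527 = 5782 + 4667 = 10449
Net migration: 60–79 − 437 → 1814
→ [1043, 1473, 2531, 1814, 10449]
Total after period 4: 1043 + 1473 + 2531 + 1814 + 10449 = 17310

17310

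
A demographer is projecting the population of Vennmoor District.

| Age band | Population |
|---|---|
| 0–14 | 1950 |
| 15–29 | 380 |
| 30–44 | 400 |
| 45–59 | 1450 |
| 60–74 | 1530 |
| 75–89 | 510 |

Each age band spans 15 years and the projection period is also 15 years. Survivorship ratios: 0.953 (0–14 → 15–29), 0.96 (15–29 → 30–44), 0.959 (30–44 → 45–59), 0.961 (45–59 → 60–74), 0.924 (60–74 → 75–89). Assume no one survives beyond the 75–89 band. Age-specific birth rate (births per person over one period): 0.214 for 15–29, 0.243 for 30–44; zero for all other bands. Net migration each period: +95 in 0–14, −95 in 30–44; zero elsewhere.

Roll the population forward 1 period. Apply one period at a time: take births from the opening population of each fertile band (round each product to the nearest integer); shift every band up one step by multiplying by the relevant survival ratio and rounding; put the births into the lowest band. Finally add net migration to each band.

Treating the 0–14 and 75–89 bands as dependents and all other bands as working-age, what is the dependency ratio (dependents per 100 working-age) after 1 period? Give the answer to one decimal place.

Call the groups 1 to 6, youngest first.
— Period 1 —
Births: 380 * 0.214 = 81 ; 400 * 0.243 = 97 — total 178
Group 2: 1950 * 0.953 = 1858
Group 3: 380 * 0.96 = 365
Group 4: 400 * 0.959 = 384
Group 5: 1450 * 0.961 = 1393
Group 6: 1530 * 0.924 = 1414
Net migration: Group 1 + 95 → 273; Group 3 − 95 → 270
Giving 273 / 1858 / 270 / 384 / 1393 / 1414.
Dependents (band 0–14 + band 75–89) = 273 + 1414 = 1687; working-age = 3905; ratio = 1687/3905 × 100 = 43.2

43.2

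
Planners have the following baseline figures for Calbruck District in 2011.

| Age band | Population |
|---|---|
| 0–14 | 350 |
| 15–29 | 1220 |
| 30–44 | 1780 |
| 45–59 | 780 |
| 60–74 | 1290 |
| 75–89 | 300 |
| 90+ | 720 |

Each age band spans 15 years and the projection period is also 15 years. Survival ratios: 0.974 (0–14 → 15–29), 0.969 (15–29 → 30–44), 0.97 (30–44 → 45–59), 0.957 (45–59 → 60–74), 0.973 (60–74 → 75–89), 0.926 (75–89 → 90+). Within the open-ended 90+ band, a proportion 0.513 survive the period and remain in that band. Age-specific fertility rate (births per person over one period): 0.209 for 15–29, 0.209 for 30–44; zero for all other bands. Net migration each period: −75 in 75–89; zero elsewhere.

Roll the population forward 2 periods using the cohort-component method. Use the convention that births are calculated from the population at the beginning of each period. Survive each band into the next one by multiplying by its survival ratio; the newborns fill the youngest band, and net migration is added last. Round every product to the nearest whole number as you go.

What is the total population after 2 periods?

Numbering the groups 1..7 from youngest to oldest:
[period 1]
Births: 1220 × 0.209 = 255  |  1780 × 0.209 = 372 → 627
Group 2: 350 × 0.974 = 341
Group 3: 1220 × 0.969 = 1182
Group 4: 1780 × 0.97 = 1727
Group 5: 780 × 0.957 = 746
Group 6: 1290 × 0.973 = 1255
Group 7: 300 × 0.926 + 720 × 0.513 = 278 + 369 = 647
Net migration: Group 6 − 75 → 1180
End of period: [627, 341, 1182, 1727, 746, 1180, 647]
[period 2]
Births: 341 × 0.209 = 71  |  1182 × 0.209 = 247 → 318
Group 2: 627 × 0.974 = 611
Group 3: 341 × 0.969 = 330
Group 4: 1182 × 0.97 = 1147
Group 5: 1727 × 0.957 = 1653
Group 6: 746 × 0.973 = 726
Group 7: 1180 × 0.926 + 647 × 0.513 = 1093 + 332 = 1425
Net migration: Group 6 − 75 → 651
End of period: [318, 611, 330, 1147, 1653, 651, 1425]
Total after period 2: 318 + 611 + 330 + 1147 + 1653 + 651 + 1425 = 6135

6135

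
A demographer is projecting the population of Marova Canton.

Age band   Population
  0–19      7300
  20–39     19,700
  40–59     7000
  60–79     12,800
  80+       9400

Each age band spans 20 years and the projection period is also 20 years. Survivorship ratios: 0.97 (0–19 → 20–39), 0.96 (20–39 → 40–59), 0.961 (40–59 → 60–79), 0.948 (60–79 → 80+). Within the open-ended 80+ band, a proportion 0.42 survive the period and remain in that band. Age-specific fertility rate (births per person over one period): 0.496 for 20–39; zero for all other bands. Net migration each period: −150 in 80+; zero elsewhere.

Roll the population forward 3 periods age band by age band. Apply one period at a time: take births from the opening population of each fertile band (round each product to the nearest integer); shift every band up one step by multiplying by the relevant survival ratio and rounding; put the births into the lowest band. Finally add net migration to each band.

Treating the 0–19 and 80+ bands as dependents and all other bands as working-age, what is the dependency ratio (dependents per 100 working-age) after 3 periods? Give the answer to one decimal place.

142.9

After projecting period 1:
Births: 19700 × 0.496 = 9771
20–39: 7300 × 0.97 = 7081
40–59: 19700 × 0.96 = 18912
60–79: 7000 × 0.961 = 6727
80+: 12800 × 0.948 + 9400 × 0.42 = 12134 + 3948 = 16082
Net migration: 80+ − 150 → 15932
Population now: 0–19=9771, 20–39=7081, 40–59=18912, 60–79=6727, 80+=15932
After projecting period 2:
Births: 7081 × 0.496 = 3512
20–39: 9771 × 0.97 = 9478
40–59: 7081 × 0.96 = 6798
60–79: 18912 × 0.961 = 18174
80+: 6727 × 0.948 + 15932 × 0.42 = 6377 + 6691 = 13068
Net migration: 80+ − 150 → 12918
Population now: 0–19=3512, 20–39=9478, 40–59=6798, 60–79=18174, 80+=12918
After projecting period 3:
Births: 9478 × 0.496 = 4701
20–39: 3512 × 0.97 = 3407
40–59: 9478 × 0.96 = 9099
60–79: 6798 × 0.961 = 6533
80+: 18174 × 0.948 + 12918 × 0.42 = 17229 + 5426 = 22655
Net migration: 80+ − 150 → 22505
Population now: 0–19=4701, 20–39=3407, 40–59=9099, 60–79=6533, 80+=22505
Dependents (band 0–19 + band 80+) = 4701 + 22505 = 27206; working-age = 19039; ratio = 27206/19039 × 100 = 142.9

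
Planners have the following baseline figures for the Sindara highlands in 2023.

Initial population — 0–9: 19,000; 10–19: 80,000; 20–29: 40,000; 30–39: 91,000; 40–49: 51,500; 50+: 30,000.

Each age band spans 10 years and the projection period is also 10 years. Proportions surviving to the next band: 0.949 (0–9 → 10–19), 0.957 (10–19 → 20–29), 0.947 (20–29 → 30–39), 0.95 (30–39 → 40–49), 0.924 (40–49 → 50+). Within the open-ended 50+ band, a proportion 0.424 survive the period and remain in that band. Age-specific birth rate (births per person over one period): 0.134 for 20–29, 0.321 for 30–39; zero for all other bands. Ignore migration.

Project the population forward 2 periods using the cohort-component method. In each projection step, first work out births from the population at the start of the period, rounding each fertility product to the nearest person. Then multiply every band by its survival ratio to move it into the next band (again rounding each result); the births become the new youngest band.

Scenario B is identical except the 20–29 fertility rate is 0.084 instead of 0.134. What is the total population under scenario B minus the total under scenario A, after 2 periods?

(Bands numbered youngest = 1 to oldest = 6.)
— Period 1 —
Births: 40000 × 0.134 = 5360 ; 91000 × 0.321 = 29211 — total 34571
Band 2: 19000 × 0.949 = 18031
Band 3: 80000 × 0.957 = 76560
Band 4: 40000 × 0.947 = 37880
Band 5: 91000 × 0.95 = 86450
Band 6: 51500 × 0.924 + 30000 × 0.424 = 47586 + 12720 = 60306
Population now: 0–9=34571, 10–19=18031, 20–29=76560, 30–39=37880, 40–49=86450, 50+=60306
— Period 2 —
Births: 76560 × 0.134 = 10259 ; 37880 × 0.321 = 12159 — total 22418
Band 2: 34571 × 0.949 = 32808
Band 3: 18031 × 0.957 = 17256
Band 4: 76560 × 0.947 = 72502
Band 5: 37880 × 0.95 = 35986
Band 6: 86450 × 0.924 + 60306 × 0.424 = 79880 + 25570 = 105450
Population now: 0–9=22418, 10–19=32808, 20–29=17256, 30–39=72502, 40–49=35986, 50+=105450
Scenario A total after 2 periods: 286420
Scenario B projection —
— Period 1 —
Births: 40000 × 0.084 = 3360 ; 91000 × 0.321 = 29211 — total 32571
Band 2: 19000 × 0.949 = 18031
Band 3: 80000 × 0.957 = 76560
Band 4: 40000 × 0.947 = 37880
Band 5: 91000 × 0.95 = 86450
Band 6: 51500 × 0.924 + 30000 × 0.424 = 47586 + 12720 = 60306
Population now: 0–9=32571, 10–19=18031, 20–29=76560, 30–39=37880, 40–49=86450, 50+=60306
— Period 2 —
Births: 76560 × 0.084 = 6431 ; 37880 × 0.321 = 12159 — total 18590
Band 2: 32571 × 0.949 = 30910
Band 3: 18031 × 0.957 = 17256
Band 4: 76560 × 0.947 = 72502
Band 5: 37880 × 0.95 = 35986
Band 6: 86450 × 0.924 + 60306 × 0.424 = 79880 + 25570 = 105450
Population now: 0–9=18590, 10–19=30910, 20–29=17256, 30–39=72502, 40–49=35986, 50+=105450
Scenario B total after 2 periods: 280694
Difference B − A = 280694 − 286420 = -5726

-5726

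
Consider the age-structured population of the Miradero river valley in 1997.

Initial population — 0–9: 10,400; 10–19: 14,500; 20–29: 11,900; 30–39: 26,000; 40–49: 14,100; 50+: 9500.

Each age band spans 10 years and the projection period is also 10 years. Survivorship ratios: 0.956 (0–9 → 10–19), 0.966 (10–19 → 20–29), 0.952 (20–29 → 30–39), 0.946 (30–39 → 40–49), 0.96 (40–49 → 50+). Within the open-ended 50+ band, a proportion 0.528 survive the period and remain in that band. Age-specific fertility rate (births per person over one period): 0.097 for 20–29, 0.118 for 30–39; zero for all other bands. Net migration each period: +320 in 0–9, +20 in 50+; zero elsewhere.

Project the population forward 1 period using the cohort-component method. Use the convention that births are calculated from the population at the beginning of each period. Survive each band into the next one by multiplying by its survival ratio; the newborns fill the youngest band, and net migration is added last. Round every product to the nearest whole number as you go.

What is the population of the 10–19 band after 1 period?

9942

Call the bands 1 to 6, youngest first.
Period 1:
Births: 11900 × 0.097 = 1154, 26000 × 0.118 = 3068 ⇒ total 4222
Band 2: 10400 × 0.956 = 9942
Band 3: 14500 × 0.966 = 14007
Band 4: 11900 × 0.952 = 11329
Band 5: 26000 × 0.946 = 24596
Band 6: 14100 × 0.96 + 9500 × 0.528 = 13536 + 5016 = 18552
Net migration: Band 1 + 320 → 4542; Band 6 + 20 → 18572
Population now: 0–9=4542, 10–19=9942, 20–29=14007, 30–39=11329, 40–49=24596, 50+=18572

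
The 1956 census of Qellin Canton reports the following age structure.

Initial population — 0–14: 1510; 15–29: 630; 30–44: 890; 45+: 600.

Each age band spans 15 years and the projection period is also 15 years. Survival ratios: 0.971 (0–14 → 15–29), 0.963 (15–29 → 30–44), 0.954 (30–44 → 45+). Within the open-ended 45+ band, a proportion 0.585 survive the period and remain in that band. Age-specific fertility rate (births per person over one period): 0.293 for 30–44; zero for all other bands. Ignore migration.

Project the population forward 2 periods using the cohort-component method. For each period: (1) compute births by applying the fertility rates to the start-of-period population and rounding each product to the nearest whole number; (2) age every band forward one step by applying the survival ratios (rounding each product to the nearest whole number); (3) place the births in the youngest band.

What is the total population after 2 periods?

3124

Numbering the groups 1..4 from youngest to oldest:
After projecting period 1:
Births: 890 × 0.293 = 261
Group 2: 1510 × 0.971 = 1466
Group 3: 630 × 0.963 = 607
Group 4: 890 × 0.954 + 600 × 0.585 = 849 + 351 = 1200
Population now: 0–14=261, 15–29=1466, 30–44=607, 45+=1200
After projecting period 2:
Births: 607 × 0.293 = 178
Group 2: 261 × 0.971 = 253
Group 3: 1466 × 0.963 = 1412
Group 4: 607 × 0.954 + 1200 × 0.585 = 579 + 702 = 1281
Population now: 0–14=178, 15–29=253, 30–44=1412, 45+=1281
Total after period 2: 178 + 253 + 1412 + 1281 = 3124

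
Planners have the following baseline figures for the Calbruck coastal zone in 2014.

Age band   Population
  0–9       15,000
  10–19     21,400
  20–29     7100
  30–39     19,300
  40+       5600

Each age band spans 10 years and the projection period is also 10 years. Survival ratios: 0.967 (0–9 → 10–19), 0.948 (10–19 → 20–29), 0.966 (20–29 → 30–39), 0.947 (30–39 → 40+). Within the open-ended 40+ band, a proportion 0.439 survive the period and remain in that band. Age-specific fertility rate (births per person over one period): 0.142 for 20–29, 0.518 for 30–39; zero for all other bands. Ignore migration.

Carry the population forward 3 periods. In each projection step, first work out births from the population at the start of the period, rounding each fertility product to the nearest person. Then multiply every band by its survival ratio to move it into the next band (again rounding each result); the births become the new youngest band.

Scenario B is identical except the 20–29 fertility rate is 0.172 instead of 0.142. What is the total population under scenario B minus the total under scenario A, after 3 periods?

1195

Let band 1 be 0–9 through band 5 = 40+.
Period 1:
Births: 7100 * 0.142 = 1008 ; 19300 * 0.518 = 9997 — total 11005
Band 2: 15000 * 0.967 = 14505
Band 3: 21400 * 0.948 = 20287
Band 4: 7100 * 0.966 = 6859
Band 5: 19300 * 0.947 + 5600 * 0.439 = 18277 + 2458 = 20735
Giving 11005 / 14505 / 20287 / 6859 / 20735.
Period 2:
Births: 20287 * 0.142 = 2881 ; 6859 * 0.518 = 3553 — total 6434
Band 2: 11005 * 0.967 = 10642
Band 3: 14505 * 0.948 = 13751
Band 4: 20287 * 0.966 = 19597
Band 5: 6859 * 0.947 + 20735 * 0.439 = 6495 + 9103 = 15598
Giving 6434 / 10642 / 13751 / 19597 / 15598.
Period 3:
Births: 13751 * 0.142 = 1953 ; 19597 * 0.518 = 10151 — total 12104
Band 2: 6434 * 0.967 = 6222
Band 3: 10642 * 0.948 = 10089
Band 4: 13751 * 0.966 = 13283
Band 5: 19597 * 0.947 + 15598 * 0.439 = 18558 + 6848 = 25406
Giving 12104 / 6222 / 10089 / 13283 / 25406.
Scenario A total after 3 periods: 67104
Scenario B projection —
Period 1:
Births: 7100 * 0.172 = 1221 ; 19300 * 0.518 = 9997 — total 11218
Band 2: 15000 * 0.967 = 14505
Band 3: 21400 * 0.948 = 20287
Band 4: 7100 * 0.966 = 6859
Band 5: 19300 * 0.947 + 5600 * 0.439 = 18277 + 2458 = 20735
Giving 11218 / 14505 / 20287 / 6859 / 20735.
Period 2:
Births: 20287 * 0.172 = 3489 ; 6859 * 0.518 = 3553 — total 7042
Band 2: 11218 * 0.967 = 10848
Band 3: 14505 * 0.948 = 13751
Band 4: 20287 * 0.966 = 19597
Band 5: 6859 * 0.947 + 20735 * 0.439 = 6495 + 9103 = 15598
Giving 7042 / 10848 / 13751 / 19597 / 15598.
Period 3:
Births: 13751 * 0.172 = 2365 ; 19597 * 0.518 = 10151 — total 12516
Band 2: 7042 * 0.967 = 6810
Band 3: 10848 * 0.948 = 10284
Band 4: 13751 * 0.966 = 13283
Band 5: 19597 * 0.947 + 15598 * 0.439 = 18558 + 6848 = 25406
Giving 12516 / 6810 / 10284 / 13283 / 25406.
Scenario B total after 3 periods: 68299
Difference B − A = 68299 − 67104 = 1195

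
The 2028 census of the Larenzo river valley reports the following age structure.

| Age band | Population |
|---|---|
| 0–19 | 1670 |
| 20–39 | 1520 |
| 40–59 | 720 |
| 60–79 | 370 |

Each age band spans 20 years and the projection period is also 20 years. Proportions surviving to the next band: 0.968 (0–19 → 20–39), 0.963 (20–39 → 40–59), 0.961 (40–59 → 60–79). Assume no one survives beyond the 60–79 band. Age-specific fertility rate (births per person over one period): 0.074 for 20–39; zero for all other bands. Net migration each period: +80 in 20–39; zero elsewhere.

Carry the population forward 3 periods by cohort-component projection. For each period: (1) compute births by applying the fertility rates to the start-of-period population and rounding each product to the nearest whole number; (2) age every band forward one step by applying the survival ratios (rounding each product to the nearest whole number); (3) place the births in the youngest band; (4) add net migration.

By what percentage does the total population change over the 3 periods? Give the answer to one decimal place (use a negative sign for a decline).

-54.0

Numbering the bands 1..4 from youngest to oldest:
[period 1]
Births: 1520 * 0.074 = 112
Band 2: 1670 * 0.968 = 1617
Band 3: 1520 * 0.963 = 1464
Band 4: 720 * 0.961 = 692
Net migration: Band 2 + 80 → 1697
→ [112, 1697, 1464, 692]
[period 2]
Births: 1697 * 0.074 = 126
Band 2: 112 * 0.968 = 108
Band 3: 1697 * 0.963 = 1634
Band 4: 1464 * 0.961 = 1407
Net migration: Band 2 + 80 → 188
→ [126, 188, 1634, 1407]
[period 3]
Births: 188 * 0.074 = 14
Band 2: 126 * 0.968 = 122
Band 3: 188 * 0.963 = 181
Band 4: 1634 * 0.961 = 1570
Net migration: Band 2 + 80 → 202
→ [14, 202, 181, 1570]
Total: 4280 → 1967; change = -2313; percentage change = -54.0%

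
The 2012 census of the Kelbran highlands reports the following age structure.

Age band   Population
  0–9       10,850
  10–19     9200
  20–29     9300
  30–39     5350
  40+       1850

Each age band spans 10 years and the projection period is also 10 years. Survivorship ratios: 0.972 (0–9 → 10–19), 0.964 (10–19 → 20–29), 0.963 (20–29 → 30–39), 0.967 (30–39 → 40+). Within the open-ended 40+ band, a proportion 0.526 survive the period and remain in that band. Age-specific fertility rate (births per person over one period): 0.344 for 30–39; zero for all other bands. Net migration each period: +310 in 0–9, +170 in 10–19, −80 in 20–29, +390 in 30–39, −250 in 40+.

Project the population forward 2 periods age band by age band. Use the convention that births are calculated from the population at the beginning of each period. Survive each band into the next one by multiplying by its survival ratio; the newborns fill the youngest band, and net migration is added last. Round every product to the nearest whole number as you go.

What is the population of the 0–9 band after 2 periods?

3525

Period 1.
Births: 5350 × 0.344 = 1840
10–19: 10850 × 0.972 = 10546
20–29: 9200 × 0.964 = 8869
30–39: 9300 × 0.963 = 8956
40+: 5350 × 0.967 + 1850 × 0.526 = 5173 + 973 = 6146
Net migration: 0–9 + 310 → 2150; 10–19 + 170 → 10716; 20–29 − 80 → 8789; 30–39 + 390 → 9346; 40+ − 250 → 5896
End of period: [2150, 10716, 8789, 9346, 5896]
Period 2.
Births: 9346 × 0.344 = 3215
10–19: 2150 × 0.972 = 2090
20–29: 10716 × 0.964 = 10330
30–39: 8789 × 0.963 = 8464
40+: 9346 × 0.967 + 5896 × 0.526 = 9038 + 3101 = 12139
Net migration: 0–9 + 310 → 3525; 10–19 + 170 → 2260; 20–29 − 80 → 10250; 30–39 + 390 → 8854; 40+ − 250 → 11889
End of period: [3525, 2260, 10250, 8854, 11889]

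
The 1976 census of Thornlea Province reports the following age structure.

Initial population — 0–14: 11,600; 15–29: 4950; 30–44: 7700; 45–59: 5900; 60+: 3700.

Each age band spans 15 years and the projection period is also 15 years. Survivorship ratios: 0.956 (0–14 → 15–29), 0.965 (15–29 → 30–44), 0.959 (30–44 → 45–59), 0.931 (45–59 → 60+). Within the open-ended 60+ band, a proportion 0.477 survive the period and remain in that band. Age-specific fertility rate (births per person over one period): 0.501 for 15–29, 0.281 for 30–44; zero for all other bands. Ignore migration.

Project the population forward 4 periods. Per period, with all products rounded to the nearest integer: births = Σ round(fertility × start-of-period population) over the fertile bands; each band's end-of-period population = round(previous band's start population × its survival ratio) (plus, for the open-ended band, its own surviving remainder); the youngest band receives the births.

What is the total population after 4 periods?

(Groups numbered youngest = 1 to oldest = 5.)
Period 1.
Births: 4950 × 0.501 = 2480, 7700 × 0.281 = 2164 → 4644
Group 2: 11600 × 0.956 = 11090
Group 3: 4950 × 0.965 = 4777
Group 4: 7700 × 0.959 = 7384
Group 5: 5900 × 0.931 + 3700 × 0.477 = 5493 + 1765 = 7258
Population now: 0–14=4644, 15–29=11090, 30–44=4777, 45–59=7384, 60+=7258
Period 2.
Births: 11090 × 0.501 = 5556, 4777 × 0.281 = 1342 → 6898
Group 2: 4644 × 0.956 = 4440
Group 3: 11090 × 0.965 = 10702
Group 4: 4777 × 0.959 = 4581
Group 5: 7384 × 0.931 + 7258 × 0.477 = 6875 + 3462 = 10337
Population now: 0–14=6898, 15–29=4440, 30–44=10702, 45–59=4581, 60+=10337
Period 3.
Births: 4440 × 0.501 = 2224, 10702 × 0.281 = 3007 → 5231
Group 2: 6898 × 0.956 = 6594
Group 3: 4440 × 0.965 = 4285
Group 4: 10702 × 0.959 = 10263
Group 5: 4581 × 0.931 + 10337 × 0.477 = 4265 + 4931 = 9196
Population now: 0–14=5231, 15–29=6594, 30–44=4285, 45–59=10263, 60+=9196
Period 4.
Births: 6594 × 0.501 = 3304, 4285 × 0.281 = 1204 → 4508
Group 2: 5231 × 0.956 = 5001
Group 3: 6594 × 0.965 = 6363
Group 4: 4285 × 0.959 = 4109
Group 5: 10263 × 0.931 + 9196 × 0.477 = 9555 + 4386 = 13941
Population now: 0–14=4508, 15–29=5001, 30–44=6363, 45–59=4109, 60+=13941
Total after period 4: 4508 + 5001 + 6363 + 4109 + 13941 = 33922

33922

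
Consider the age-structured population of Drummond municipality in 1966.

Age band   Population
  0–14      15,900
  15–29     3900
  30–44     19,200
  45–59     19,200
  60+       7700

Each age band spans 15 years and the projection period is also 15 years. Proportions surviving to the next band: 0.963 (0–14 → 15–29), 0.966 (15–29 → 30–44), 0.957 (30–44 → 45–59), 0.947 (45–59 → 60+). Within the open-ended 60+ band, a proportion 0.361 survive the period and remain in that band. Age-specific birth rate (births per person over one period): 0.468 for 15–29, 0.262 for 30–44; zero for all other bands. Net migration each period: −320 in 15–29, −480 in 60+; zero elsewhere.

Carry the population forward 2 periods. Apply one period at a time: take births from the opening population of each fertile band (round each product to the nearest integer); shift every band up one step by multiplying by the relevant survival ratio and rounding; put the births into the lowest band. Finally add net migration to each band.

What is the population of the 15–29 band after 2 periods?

6281

[period 1]
Births: 3900 * 0.468 = 1825  |  19200 * 0.262 = 5030 ⇒ total 6855
15–29: 15900 * 0.963 = 15312
30–44: 3900 * 0.966 = 3767
45–59: 19200 * 0.957 = 18374
60+: 19200 * 0.947 + 7700 * 0.361 = 18182 + 2780 = 20962
Net migration: 15–29 − 320 → 14992; 60+ − 480 → 20482
→ [6855, 14992, 3767, 18374, 20482]
[period 2]
Births: 14992 * 0.468 = 7016  |  3767 * 0.262 = 987 ⇒ total 8003
15–29: 6855 * 0.963 = 6601
30–44: 14992 * 0.966 = 14482
45–59: 3767 * 0.957 = 3605
60+: 18374 * 0.947 + 20482 * 0.361 = 17400 + 7394 = 24794
Net migration: 15–29 − 320 → 6281; 60+ − 480 → 24314
→ [8003, 6281, 14482, 3605, 24314]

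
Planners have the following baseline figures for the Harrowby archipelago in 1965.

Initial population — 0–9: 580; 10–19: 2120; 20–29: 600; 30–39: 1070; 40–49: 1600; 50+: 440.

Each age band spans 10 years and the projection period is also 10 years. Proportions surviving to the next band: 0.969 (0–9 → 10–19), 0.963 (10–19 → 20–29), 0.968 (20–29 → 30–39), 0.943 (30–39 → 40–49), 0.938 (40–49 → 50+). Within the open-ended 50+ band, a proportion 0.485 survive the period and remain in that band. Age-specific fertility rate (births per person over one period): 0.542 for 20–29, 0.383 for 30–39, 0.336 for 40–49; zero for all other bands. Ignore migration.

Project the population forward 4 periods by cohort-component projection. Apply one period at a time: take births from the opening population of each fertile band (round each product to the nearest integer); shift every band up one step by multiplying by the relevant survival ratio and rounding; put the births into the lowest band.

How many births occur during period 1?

(Groups numbered youngest = 1 to oldest = 6.)
— Period 1 —
Births: 600 × 0.542 = 325  |  1070 × 0.383 = 410  |  1600 × 0.336 = 538 ⇒ total 1273
Group 2: 580 × 0.969 = 562
Group 3: 2120 × 0.963 = 2042
Group 4: 600 × 0.968 = 581
Group 5: 1070 × 0.943 = 1009
Group 6: 1600 × 0.938 + 440 × 0.485 = 1501 + 213 = 1714
→ [1273, 562, 2042, 581, 1009, 1714]

1273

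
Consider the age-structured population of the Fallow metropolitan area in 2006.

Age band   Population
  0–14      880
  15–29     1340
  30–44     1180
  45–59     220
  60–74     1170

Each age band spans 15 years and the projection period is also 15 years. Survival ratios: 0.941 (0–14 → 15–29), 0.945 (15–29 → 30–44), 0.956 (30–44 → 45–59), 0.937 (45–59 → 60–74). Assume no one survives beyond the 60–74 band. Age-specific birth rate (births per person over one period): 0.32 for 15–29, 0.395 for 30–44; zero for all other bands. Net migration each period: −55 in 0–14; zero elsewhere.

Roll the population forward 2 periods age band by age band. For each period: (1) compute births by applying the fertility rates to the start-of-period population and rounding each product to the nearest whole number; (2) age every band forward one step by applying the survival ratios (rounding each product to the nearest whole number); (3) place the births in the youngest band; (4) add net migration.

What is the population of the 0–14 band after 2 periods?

710

Period 1.
Births: 1340 * 0.32 = 429  |  1180 * 0.395 = 466 → 895
15–29: 880 * 0.941 = 828
30–44: 1340 * 0.945 = 1266
45–59: 1180 * 0.956 = 1128
60–74: 220 * 0.937 = 206
Net migration: 0–14 − 55 → 840
Giving 840 / 828 / 1266 / 1128 / 206.
Period 2.
Births: 828 * 0.32 = 265  |  1266 * 0.395 = 500 → 765
15–29: 840 * 0.941 = 790
30–44: 828 * 0.945 = 782
45–59: 1266 * 0.956 = 1210
60–74: 1128 * 0.937 = 1057
Net migration: 0–14 − 55 → 710
Giving 710 / 790 / 782 / 1210 / 1057.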